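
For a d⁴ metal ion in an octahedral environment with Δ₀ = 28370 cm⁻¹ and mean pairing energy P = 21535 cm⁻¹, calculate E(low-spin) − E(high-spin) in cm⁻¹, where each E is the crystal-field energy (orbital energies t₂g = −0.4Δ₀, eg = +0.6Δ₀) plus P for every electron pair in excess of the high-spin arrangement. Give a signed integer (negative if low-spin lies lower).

High-spin d⁴ fills as t₂g³ eg¹ with CFSE 3(−0.4) + 1(+0.6) = -0.6Δ₀ = -17022 cm⁻¹.
Low-spin t₂g⁴ eg⁰ gives -1.6Δ₀ = -45392 cm⁻¹, but forming 1 extra pair costs 1P = 21535 cm⁻¹, so E(LS) = -45392 + 21535 = -23857 cm⁻¹.
E(LS) − E(HS) = -23857 − (-17022) = -6835 cm⁻¹.

-6835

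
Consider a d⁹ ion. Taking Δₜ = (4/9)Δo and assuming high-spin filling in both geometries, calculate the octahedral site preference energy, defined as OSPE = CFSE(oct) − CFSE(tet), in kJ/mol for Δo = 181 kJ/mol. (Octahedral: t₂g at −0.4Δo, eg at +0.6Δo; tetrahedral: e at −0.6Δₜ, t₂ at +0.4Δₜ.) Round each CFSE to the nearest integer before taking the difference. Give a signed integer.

In an octahedral site d⁹ (HS) is t2g^6 e_g^3, giving CFSE(oct) = -0.6Δo = -109 kJ/mol.
In a tetrahedral site the filling is e^4 t2^5: CFSE(tet) = -0.4Δₜ = -0.4 × (4/9)(181) = -32 kJ/mol.
Subtracting, OSPE = -109 − (-32) = -77 kJ/mol.

-77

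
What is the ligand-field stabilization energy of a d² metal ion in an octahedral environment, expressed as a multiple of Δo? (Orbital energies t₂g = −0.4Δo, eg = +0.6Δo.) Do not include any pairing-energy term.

-0.8 Δo

For octahedral d² the high- and low-spin configurations coincide.
Configuration: t₂g² eg⁰.
CFSE = 2(-0.4Δo) + 0(0.6Δo) = -0.8Δo + 0.0Δo = -0.8Δo.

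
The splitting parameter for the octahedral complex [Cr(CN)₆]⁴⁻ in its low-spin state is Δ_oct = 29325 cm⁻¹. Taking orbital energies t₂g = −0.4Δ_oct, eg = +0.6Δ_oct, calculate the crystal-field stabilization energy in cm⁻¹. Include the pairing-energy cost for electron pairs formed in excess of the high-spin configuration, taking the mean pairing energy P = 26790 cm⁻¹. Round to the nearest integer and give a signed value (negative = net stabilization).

Each CN⁻ contributes -1; 6 × (-1) = -6. With overall charge -4, Cr is in the +2 oxidation state.
Cr²⁺: group 6, so d-count = 6 − 2 = 4.
The d⁴ electrons fill as t₂g⁴ eg⁰.
CFSE(orbital) = 4×(-0.4Δ_oct) + 0×(0.6Δ_oct) = -1.6Δ_oct; with Δ_oct = 29325 cm⁻¹ that is -46920 cm⁻¹.
Pairing penalty: 1 pair vs 0 in the high-spin reference → 1 extra × P = 26790 cm⁻¹.
Overall CFSE = -46920 + 26790 = -20130 cm⁻¹.

-20130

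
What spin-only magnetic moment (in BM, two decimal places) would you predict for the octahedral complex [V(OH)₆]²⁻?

1.73 BM

Each OH⁻ contributes -1; 6 × (-1) = -6. With overall charge -2, V is in the +4 oxidation state.
V is in group 5, so V⁴⁺ is d¹ (5 − 4 = 1).
Configuration: t₂g¹ eg⁰ → 1 unpaired electron.
μ(spin-only) = √[1(1+2)] = √3 ≈ 1.73 BM.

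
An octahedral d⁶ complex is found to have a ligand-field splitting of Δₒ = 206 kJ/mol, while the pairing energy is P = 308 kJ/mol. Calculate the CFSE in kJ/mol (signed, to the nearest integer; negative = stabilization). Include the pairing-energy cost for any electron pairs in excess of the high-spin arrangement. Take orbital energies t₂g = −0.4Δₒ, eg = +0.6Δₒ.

Here Δₒ < P (206 < 308), so the high-spin state is favoured.
Filling d⁶ accordingly: t₂g⁴ eg².
Orbital CFSE = -0.4Δₒ = -0.4 × 206 = -82 kJ/mol.
High-spin has no excess pairs, so no pairing correction applies.

-82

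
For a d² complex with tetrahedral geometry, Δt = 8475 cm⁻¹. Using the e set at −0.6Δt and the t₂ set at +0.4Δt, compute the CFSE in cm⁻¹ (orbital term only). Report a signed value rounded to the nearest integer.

Tetrahedral fields are weak (Δₜ ≈ 4/9 Δₒ), so electrons fill high-spin.
Electron filling gives e² t₂⁰.
Orbital CFSE = 2(-0.6) + 0(0.4) = -1.2Δt = -1.2 × 8475 = -10170 cm⁻¹.

-10170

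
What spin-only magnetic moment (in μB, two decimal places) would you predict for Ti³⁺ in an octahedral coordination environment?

Ti³⁺: group 4, so d-count = 4 − 3 = 1.
Configuration: t₂g¹ eg⁰ → 1 unpaired electron.
μ(spin-only) = √[1(1+2)] = √3 ≈ 1.73 μB.

1.73 μB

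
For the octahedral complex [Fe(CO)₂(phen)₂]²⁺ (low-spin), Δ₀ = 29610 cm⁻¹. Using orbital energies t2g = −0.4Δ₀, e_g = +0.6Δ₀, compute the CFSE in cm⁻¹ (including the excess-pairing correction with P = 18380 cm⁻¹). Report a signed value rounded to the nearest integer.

Ligand charges: 2×(+0) from CO and 2×(+0) from phen sum to +0; with overall charge +2, Fe is +2.
Group 8 minus oxidation state +2 gives a d⁶ configuration for Fe²⁺.
Electron filling gives t2g^6 e_g^0.
The orbital stabilization is -2.4Δ₀ = -2.4 × 29610 = -71064 cm⁻¹.
High-spin d⁶ would be t2g^4 e_g^2 with 1 pair; low-spin has 3, so 2 excess pairs cost +2P = +36760 cm⁻¹.
Net CFSE = -71064 + 36760 = -34304 cm⁻¹.

-34304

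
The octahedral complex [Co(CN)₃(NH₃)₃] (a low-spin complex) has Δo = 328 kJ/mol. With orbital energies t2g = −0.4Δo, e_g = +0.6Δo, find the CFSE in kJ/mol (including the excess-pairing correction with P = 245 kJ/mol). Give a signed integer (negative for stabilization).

Ligand charges: 3×(-1) from CN⁻ and 3×(+0) from NH₃ sum to -3; with overall charge +0, Co is +3.
Co is in group 9, so Co³⁺ is d⁶ (9 − 3 = 6).
The d⁶ electrons fill as t2g^6 e_g^0.
CFSE(orbital) = 6×(-0.4Δo) + 0×(0.6Δo) = -2.4Δo; with Δo = 328 kJ/mol that is -787 kJ/mol.
High-spin d⁶ would be t2g^4 e_g^2 with 1 pair; low-spin has 3, so 2 excess pairs cost +2P = +490 kJ/mol.
Combining: -787 + 490 = -297 kJ/mol.

-297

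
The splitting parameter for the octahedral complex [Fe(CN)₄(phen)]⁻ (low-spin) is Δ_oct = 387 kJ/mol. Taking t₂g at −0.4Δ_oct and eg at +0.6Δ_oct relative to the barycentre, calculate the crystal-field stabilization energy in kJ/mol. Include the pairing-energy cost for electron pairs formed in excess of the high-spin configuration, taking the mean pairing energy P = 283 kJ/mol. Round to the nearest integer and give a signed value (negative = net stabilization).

Ligand charges: 4×(-1) from CN⁻ and 1×(+0) from phen sum to -4; with overall charge -1, Fe is +3.
Fe³⁺: group 8, so d-count = 8 − 3 = 5.
The d⁵ electrons fill as t₂g⁵ eg⁰.
The orbital stabilization is -2.0Δ_oct = -2.0 × 387 = -774 kJ/mol.
Pairing penalty: 2 pairs vs 0 in the high-spin reference → 2 extra × P = 566 kJ/mol.
Overall CFSE = -774 + 566 = -208 kJ/mol.

-208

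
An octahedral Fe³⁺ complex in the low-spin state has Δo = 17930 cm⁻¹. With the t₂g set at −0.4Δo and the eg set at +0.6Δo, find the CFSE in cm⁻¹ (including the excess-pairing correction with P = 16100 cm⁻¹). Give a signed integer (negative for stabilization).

Fe³⁺: group 8, so d-count = 8 − 3 = 5.
Configuration: t₂g⁵ eg⁰.
The orbital stabilization is -2.0Δo = -2.0 × 17930 = -35860 cm⁻¹.
High-spin d⁵ would be t₂g³ eg² with 0 pairs; low-spin has 2, so 2 excess pairs cost +2P = +32200 cm⁻¹.
Net CFSE = -35860 + 32200 = -3660 cm⁻¹.

-3660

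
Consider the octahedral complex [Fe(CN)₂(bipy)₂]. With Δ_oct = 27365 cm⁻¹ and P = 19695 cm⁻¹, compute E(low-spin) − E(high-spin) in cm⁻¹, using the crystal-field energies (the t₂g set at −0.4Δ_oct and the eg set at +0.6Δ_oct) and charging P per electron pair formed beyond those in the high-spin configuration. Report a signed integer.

Ligand charges: 2×(-1) from CN⁻ and 2×(+0) from bipy sum to -2; with overall charge +0, Fe is +2.
Fe is in group 8, so Fe²⁺ is d⁶ (8 − 2 = 6).
High-spin d⁶ fills as t₂g⁴ eg² with CFSE 4(−0.4) + 2(+0.6) = -0.4Δ_oct = -10946 cm⁻¹.
Low-spin: t₂g⁶ eg⁰, orbital CFSE = -2.4Δ_oct = -65676 cm⁻¹; plus 2 excess pairs × P = +39390 cm⁻¹; total -26286 cm⁻¹.
E(LS) − E(HS) = -26286 − (-10946) = -15340 cm⁻¹.

-15340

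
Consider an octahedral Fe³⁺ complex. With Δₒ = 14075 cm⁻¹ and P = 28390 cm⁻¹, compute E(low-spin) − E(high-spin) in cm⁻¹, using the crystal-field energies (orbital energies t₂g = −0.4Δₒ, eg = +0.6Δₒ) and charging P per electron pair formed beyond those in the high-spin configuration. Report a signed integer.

Fe is in group 8, so Fe³⁺ is d⁵ (8 − 3 = 5).
In the high-spin limit (t₂g³ eg²) the orbital term is 0.0Δₒ = 0 cm⁻¹, with no excess pairing.
Low-spin: t₂g⁵ eg⁰, orbital CFSE = -2.0Δₒ = -28150 cm⁻¹; plus 2 excess pairs × P = +56780 cm⁻¹; total 28630 cm⁻¹.
Thus E(LS) − E(HS) = 28630 cm⁻¹.

28630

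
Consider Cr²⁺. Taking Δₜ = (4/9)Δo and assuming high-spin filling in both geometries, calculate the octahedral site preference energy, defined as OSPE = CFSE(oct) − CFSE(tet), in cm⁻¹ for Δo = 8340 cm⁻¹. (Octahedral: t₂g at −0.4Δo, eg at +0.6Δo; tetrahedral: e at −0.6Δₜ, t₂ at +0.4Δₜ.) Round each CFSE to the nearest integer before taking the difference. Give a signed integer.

Cr²⁺: group 6, so d-count = 6 − 2 = 4.
In an octahedral site d⁴ (HS) is t₂g³ eg¹, giving CFSE(oct) = -0.6Δo = -5004 cm⁻¹.
In a tetrahedral site the filling is e² t₂²: CFSE(tet) = -0.4Δₜ = -0.4 × (4/9)(8340) = -1483 cm⁻¹.
OSPE = -5004 − (-1483) = -3521 cm⁻¹.

-3521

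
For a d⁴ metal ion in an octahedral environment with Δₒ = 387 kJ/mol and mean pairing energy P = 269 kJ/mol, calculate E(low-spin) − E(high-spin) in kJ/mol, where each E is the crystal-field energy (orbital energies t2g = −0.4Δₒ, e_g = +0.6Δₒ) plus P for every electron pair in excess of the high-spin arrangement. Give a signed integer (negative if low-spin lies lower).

-118

High-spin: t2g^3 e_g^1, CFSE = -0.6Δₒ = -232 kJ/mol.
For low-spin the configuration is t2g^4 e_g^0: orbital energy -1.6 × 387 = -619 kJ/mol, and 1 additional pair relative to high-spin adds 269 kJ/mol, giving -350 kJ/mol.
Thus E(LS) − E(HS) = -118 kJ/mol.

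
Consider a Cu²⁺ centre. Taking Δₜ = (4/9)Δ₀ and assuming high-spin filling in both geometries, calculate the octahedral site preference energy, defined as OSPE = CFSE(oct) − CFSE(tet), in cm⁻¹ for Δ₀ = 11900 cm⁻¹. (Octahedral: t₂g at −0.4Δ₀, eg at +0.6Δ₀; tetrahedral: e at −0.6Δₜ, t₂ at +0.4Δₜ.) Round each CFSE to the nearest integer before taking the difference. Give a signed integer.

Cu sits in group 11; removing 2 electrons leaves Cu²⁺ with 11 − 2 = 9 d electrons.
Octahedral high-spin t₂g⁶ eg³: CFSE = -0.6 × 11900 = -7140 cm⁻¹.
Tetrahedral e⁴ t₂⁵ gives -0.4Δₜ = -0.4 × (4/9) × 11900 = -2116 cm⁻¹.
OSPE = CFSE(oct) − CFSE(tet) = -7140 − (-2116) = -5024 cm⁻¹.

-5024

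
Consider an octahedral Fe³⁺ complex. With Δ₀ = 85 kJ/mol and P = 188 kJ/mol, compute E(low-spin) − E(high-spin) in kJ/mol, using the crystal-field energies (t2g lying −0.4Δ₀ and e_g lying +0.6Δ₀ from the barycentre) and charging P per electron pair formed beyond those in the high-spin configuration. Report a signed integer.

206

Fe sits in group 8; removing 3 electrons leaves Fe³⁺ with 8 − 3 = 5 d electrons.
In the high-spin limit (t2g^3 e_g^2) the orbital term is 0.0Δ₀ = 0 kJ/mol, with no excess pairing.
Low-spin: t2g^5 e_g^0, orbital CFSE = -2.0Δ₀ = -170 kJ/mol; plus 2 excess pairs × P = +376 kJ/mol; total 206 kJ/mol.
The difference is 206 − (0) = 206 kJ/mol, so high-spin lies lower.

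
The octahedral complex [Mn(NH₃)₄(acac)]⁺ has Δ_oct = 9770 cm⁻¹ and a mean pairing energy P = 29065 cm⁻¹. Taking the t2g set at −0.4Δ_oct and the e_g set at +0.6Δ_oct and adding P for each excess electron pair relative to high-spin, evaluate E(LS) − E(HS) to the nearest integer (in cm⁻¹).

Ligand charges: 4×(+0) from NH₃ and 1×(-1) from acac⁻ sum to -1; with overall charge +1, Mn is +2.
Group 7 minus oxidation state +2 gives a d⁵ configuration for Mn²⁺.
High-spin d⁵ fills as t2g^3 e_g^2 with CFSE 3(−0.4) + 2(+0.6) = 0.0Δ_oct = 0 cm⁻¹.
Low-spin: t2g^5 e_g^0, orbital CFSE = -2.0Δ_oct = -19540 cm⁻¹; plus 2 excess pairs × P = +58130 cm⁻¹; total 38590 cm⁻¹.
E(LS) − E(HS) = 38590 − (0) = 38590 cm⁻¹.

38590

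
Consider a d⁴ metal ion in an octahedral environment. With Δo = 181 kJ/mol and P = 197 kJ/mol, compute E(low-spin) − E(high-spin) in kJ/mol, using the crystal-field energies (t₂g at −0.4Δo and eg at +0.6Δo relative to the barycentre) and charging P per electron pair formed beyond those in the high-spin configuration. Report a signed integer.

In the high-spin limit (t₂g³ eg¹) the orbital term is -0.6Δo = -109 kJ/mol, with no excess pairing.
Low-spin t₂g⁴ eg⁰ gives -1.6Δo = -290 kJ/mol, but forming 1 extra pair costs 1P = 197 kJ/mol, so E(LS) = -290 + 197 = -93 kJ/mol.
Thus E(LS) − E(HS) = 16 kJ/mol.

16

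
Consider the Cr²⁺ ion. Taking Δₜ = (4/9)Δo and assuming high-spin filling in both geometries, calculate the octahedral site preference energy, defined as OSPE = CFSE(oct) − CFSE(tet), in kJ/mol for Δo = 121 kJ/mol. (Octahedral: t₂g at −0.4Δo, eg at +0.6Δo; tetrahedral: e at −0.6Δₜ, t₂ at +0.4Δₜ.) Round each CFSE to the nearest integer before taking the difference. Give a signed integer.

Group 6 minus oxidation state +2 gives a d⁴ configuration for Cr²⁺.
Octahedral high-spin t₂g³ eg¹: CFSE = -0.6 × 121 = -73 kJ/mol.
In a tetrahedral site the filling is e² t₂²: CFSE(tet) = -0.4Δₜ = -0.4 × (4/9)(121) = -22 kJ/mol.
OSPE = -73 − (-22) = -51 kJ/mol.

-51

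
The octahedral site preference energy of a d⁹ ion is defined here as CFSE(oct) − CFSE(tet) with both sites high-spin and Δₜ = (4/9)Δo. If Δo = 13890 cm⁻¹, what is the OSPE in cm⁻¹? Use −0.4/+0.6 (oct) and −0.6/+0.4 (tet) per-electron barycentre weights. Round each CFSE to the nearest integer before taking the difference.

Octahedral high-spin t2g^6 e_g^3: CFSE = -0.6 × 13890 = -8334 cm⁻¹.
Tetrahedral e^4 t2^5 gives -0.4Δₜ = -0.4 × (4/9) × 13890 = -2469 cm⁻¹.
OSPE = CFSE(oct) − CFSE(tet) = -8334 − (-2469) = -5865 cm⁻¹.

-5865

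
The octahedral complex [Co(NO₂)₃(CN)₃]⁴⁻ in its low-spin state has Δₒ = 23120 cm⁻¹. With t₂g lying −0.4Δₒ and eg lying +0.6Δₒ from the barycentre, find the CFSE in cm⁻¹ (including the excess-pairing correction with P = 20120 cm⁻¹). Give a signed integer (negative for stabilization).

Ligand charges: 3×(-1) from NO₂⁻ and 3×(-1) from CN⁻ sum to -6; with overall charge -4, Co is +2.
Co sits in group 9; removing 2 electrons leaves Co²⁺ with 9 − 2 = 7 d electrons.
Electron filling gives t₂g⁶ eg¹.
The orbital stabilization is -1.8Δₒ = -1.8 × 23120 = -41616 cm⁻¹.
Pairing penalty: 3 pairs vs 2 in the high-spin reference → 1 extra × P = 20120 cm⁻¹.
Net CFSE = -41616 + 20120 = -21496 cm⁻¹.

-21496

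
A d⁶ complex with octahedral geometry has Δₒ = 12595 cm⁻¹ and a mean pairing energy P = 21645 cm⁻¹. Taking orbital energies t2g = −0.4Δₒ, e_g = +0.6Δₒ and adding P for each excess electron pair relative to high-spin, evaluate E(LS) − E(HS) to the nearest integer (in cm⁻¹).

18100

High-spin: t2g^4 e_g^2, CFSE = -0.4Δₒ = -5038 cm⁻¹.
Low-spin t2g^6 e_g^0 gives -2.4Δₒ = -30228 cm⁻¹, but forming 2 extra pairs costs 2P = 43290 cm⁻¹, so E(LS) = -30228 + 43290 = 13062 cm⁻¹.
Thus E(LS) − E(HS) = 18100 cm⁻¹.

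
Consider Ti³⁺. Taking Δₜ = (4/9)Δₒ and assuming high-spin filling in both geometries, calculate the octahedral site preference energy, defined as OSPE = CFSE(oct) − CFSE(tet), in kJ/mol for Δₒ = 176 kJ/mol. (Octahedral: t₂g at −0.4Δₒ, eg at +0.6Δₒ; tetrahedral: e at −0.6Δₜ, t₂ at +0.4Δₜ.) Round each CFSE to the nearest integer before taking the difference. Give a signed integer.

Ti sits in group 4; removing 3 electrons leaves Ti³⁺ with 4 − 3 = 1 d electrons.
Octahedral (high-spin): t2g^1 e_g^0, CFSE = 1(−0.4) + 0(+0.6) = -0.4Δₒ = -0.4 × 176 = -70 kJ/mol.
Tetrahedral e^1 t2^0 gives -0.6Δₜ = -0.6 × (4/9) × 176 = -47 kJ/mol.
Subtracting, OSPE = -70 − (-47) = -23 kJ/mol.

-23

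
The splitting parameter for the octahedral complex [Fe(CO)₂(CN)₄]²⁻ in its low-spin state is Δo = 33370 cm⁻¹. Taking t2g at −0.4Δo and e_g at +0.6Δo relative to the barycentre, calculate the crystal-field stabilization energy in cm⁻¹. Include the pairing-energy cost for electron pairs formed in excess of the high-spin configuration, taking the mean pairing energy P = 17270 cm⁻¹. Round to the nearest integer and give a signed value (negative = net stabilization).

-45548

Ligand charges: 2×(+0) from CO and 4×(-1) from CN⁻ sum to -4; with overall charge -2, Fe is +2.
Fe sits in group 8; removing 2 electrons leaves Fe²⁺ with 8 − 2 = 6 d electrons.
The d⁶ electrons fill as t2g^6 e_g^0.
The orbital stabilization is -2.4Δo = -2.4 × 33370 = -80088 cm⁻¹.
High-spin d⁶ would be t2g^4 e_g^2 with 1 pair; low-spin has 3, so 2 excess pairs cost +2P = +34540 cm⁻¹.
Overall CFSE = -80088 + 34540 = -45548 cm⁻¹.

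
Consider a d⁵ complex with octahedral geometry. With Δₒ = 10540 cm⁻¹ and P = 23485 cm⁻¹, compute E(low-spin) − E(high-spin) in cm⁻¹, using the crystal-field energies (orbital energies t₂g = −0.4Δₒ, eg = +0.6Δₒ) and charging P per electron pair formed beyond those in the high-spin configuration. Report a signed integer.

25890

In the high-spin limit (t₂g³ eg²) the orbital term is 0.0Δₒ = 0 cm⁻¹, with no excess pairing.
Low-spin t₂g⁵ eg⁰ gives -2.0Δₒ = -21080 cm⁻¹, but forming 2 extra pairs costs 2P = 46970 cm⁻¹, so E(LS) = -21080 + 46970 = 25890 cm⁻¹.
E(LS) − E(HS) = 25890 − (0) = 25890 cm⁻¹.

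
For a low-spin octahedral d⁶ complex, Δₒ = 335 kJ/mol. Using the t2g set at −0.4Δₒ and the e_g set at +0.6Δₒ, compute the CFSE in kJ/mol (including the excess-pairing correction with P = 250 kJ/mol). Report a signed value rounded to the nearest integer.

-304

The d⁶ electrons fill as t2g^6 e_g^0.
CFSE(orbital) = 6×(-0.4Δₒ) + 0×(0.6Δₒ) = -2.4Δₒ; with Δₒ = 335 kJ/mol that is -804 kJ/mol.
Relative to high-spin t2g^4 e_g^2 (1 paired), the low-spin configuration has 2 additional pairs, contributing +2 × 250 = +500 kJ/mol.
Net CFSE = -804 + 500 = -304 kJ/mol.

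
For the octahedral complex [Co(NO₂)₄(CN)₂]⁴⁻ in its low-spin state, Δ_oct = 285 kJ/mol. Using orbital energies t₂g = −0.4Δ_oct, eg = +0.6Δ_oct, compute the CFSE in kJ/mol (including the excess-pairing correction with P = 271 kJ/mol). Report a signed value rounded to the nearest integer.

Ligand charges: 4×(-1) from NO₂⁻ and 2×(-1) from CN⁻ sum to -6; with overall charge -4, Co is +2.
Co is in group 9, so Co²⁺ is d⁷ (9 − 2 = 7).
The d⁷ electrons fill as t₂g⁶ eg¹.
Orbital CFSE = 6(-0.4) + 1(0.6) = -1.8Δ_oct = -1.8 × 285 = -513 kJ/mol.
Relative to high-spin t₂g⁵ eg² (2 paired), the low-spin configuration has 1 additional pair, contributing +1 × 271 = +271 kJ/mol.
Overall CFSE = -513 + 271 = -242 kJ/mol.

-242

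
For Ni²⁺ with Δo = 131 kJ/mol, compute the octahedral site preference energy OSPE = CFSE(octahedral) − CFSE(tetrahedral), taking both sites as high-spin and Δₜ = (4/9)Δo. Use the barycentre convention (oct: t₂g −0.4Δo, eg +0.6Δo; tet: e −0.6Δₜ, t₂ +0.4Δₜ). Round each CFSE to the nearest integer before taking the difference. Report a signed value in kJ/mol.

-110

Ni sits in group 10; removing 2 electrons leaves Ni²⁺ with 10 − 2 = 8 d electrons.
Octahedral (high-spin): t2g^6 e_g^2, CFSE = 6(−0.4) + 2(+0.6) = -1.2Δo = -1.2 × 131 = -157 kJ/mol.
Tetrahedral: e^4 t2^4, CFSE = 4(−0.6) + 4(+0.4) = -0.8Δₜ = -0.8 × (4/9) × 131 = -47 kJ/mol.
OSPE = CFSE(oct) − CFSE(tet) = -157 − (-47) = -110 kJ/mol.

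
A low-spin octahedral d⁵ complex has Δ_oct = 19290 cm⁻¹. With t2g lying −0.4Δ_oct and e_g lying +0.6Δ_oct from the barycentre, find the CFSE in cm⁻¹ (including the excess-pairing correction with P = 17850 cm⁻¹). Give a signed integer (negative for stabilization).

Electron filling gives t2g^5 e_g^0.
CFSE(orbital) = 5×(-0.4Δ_oct) + 0×(0.6Δ_oct) = -2.0Δ_oct; with Δ_oct = 19290 cm⁻¹ that is -38580 cm⁻¹.
Relative to high-spin t2g^3 e_g^2 (0 paired), the low-spin configuration has 2 additional pairs, contributing +2 × 17850 = +35700 cm⁻¹.
Net CFSE = -38580 + 35700 = -2880 cm⁻¹.

-2880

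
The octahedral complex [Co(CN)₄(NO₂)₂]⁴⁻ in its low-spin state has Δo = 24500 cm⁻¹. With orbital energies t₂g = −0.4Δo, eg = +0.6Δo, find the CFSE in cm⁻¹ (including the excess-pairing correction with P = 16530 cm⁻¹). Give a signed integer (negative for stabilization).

-27570

Ligand charges: 4×(-1) from CN⁻ and 2×(-1) from NO₂⁻ sum to -6; with overall charge -4, Co is +2.
Co is in group 9, so Co²⁺ is d⁷ (9 − 2 = 7).
Electron filling gives t₂g⁶ eg¹.
CFSE(orbital) = 6×(-0.4Δo) + 1×(0.6Δo) = -1.8Δo; with Δo = 24500 cm⁻¹ that is -44100 cm⁻¹.
Relative to high-spin t₂g⁵ eg² (2 paired), the low-spin configuration has 1 additional pair, contributing +1 × 16530 = +16530 cm⁻¹.
Net CFSE = -44100 + 16530 = -27570 cm⁻¹.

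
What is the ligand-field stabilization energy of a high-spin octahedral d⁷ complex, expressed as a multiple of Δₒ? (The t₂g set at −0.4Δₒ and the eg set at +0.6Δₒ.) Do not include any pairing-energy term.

-0.8 Δₒ

Configuration: t₂g⁵ eg².
CFSE = 5(-0.4Δₒ) + 2(0.6Δₒ) = -2.0Δₒ + 1.2Δₒ = -0.8Δₒ.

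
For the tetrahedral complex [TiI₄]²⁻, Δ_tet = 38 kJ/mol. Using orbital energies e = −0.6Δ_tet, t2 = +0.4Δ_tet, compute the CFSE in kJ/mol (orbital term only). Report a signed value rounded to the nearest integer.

Each I⁻ contributes -1; 4 × (-1) = -4. With overall charge -2, Ti is in the +2 oxidation state.
Ti is in group 4, so Ti²⁺ is d² (4 − 2 = 2).
Tetrahedral fields are weak (Δₜ ≈ 4/9 Δₒ), so electrons fill high-spin.
Electron filling gives e^2 t2^0.
CFSE(orbital) = 2×(-0.6Δ_tet) + 0×(0.4Δ_tet) = -1.2Δ_tet; with Δ_tet = 38 kJ/mol that is -46 kJ/mol.

-46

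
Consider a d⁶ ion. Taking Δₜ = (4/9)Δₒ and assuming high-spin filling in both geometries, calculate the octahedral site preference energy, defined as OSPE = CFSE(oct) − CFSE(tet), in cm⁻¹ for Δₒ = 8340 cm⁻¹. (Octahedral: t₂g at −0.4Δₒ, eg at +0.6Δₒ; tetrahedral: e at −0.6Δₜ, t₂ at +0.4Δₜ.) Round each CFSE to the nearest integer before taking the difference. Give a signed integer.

-1112

Octahedral (high-spin): t2g^4 e_g^2, CFSE = 4(−0.4) + 2(+0.6) = -0.4Δₒ = -0.4 × 8340 = -3336 cm⁻¹.
Tetrahedral: e^3 t2^3, CFSE = 3(−0.6) + 3(+0.4) = -0.6Δₜ = -0.6 × (4/9) × 8340 = -2224 cm⁻¹.
Subtracting, OSPE = -3336 − (-2224) = -1112 cm⁻¹.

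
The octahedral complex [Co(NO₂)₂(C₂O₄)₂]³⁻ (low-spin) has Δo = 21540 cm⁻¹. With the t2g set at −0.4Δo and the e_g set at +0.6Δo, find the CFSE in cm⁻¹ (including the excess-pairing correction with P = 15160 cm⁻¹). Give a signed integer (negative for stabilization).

-21376

Ligand charges: 2×(-1) from NO₂⁻ and 2×(-2) from C₂O₄²⁻ sum to -6; with overall charge -3, Co is +3.
Group 9 minus oxidation state +3 gives a d⁶ configuration for Co³⁺.
Configuration: t2g^6 e_g^0.
The orbital stabilization is -2.4Δo = -2.4 × 21540 = -51696 cm⁻¹.
Pairing penalty: 3 pairs vs 1 in the high-spin reference → 2 extra × P = 30320 cm⁻¹.
Net CFSE = -51696 + 30320 = -21376 cm⁻¹.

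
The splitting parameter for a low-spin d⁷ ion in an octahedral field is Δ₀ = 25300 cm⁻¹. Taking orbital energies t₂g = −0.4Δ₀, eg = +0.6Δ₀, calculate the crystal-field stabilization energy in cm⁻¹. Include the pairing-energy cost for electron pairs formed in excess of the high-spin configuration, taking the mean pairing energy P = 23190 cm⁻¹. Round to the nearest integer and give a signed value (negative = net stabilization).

-22350

Configuration: t₂g⁶ eg¹.
CFSE(orbital) = 6×(-0.4Δ₀) + 1×(0.6Δ₀) = -1.8Δ₀; with Δ₀ = 25300 cm⁻¹ that is -45540 cm⁻¹.
Relative to high-spin t₂g⁵ eg² (2 paired), the low-spin configuration has 1 additional pair, contributing +1 × 23190 = +23190 cm⁻¹.
Net CFSE = -45540 + 23190 = -22350 cm⁻¹.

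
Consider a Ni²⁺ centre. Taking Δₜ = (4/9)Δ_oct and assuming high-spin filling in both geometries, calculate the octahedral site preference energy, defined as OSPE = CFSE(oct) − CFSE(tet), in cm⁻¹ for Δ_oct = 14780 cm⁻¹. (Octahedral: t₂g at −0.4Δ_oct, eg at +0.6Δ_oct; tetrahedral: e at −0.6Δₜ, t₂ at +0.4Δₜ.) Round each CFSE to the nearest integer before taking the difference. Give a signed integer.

-12481

Ni²⁺: group 10, so d-count = 10 − 2 = 8.
Octahedral (high-spin): t2g^6 e_g^2, CFSE = 6(−0.4) + 2(+0.6) = -1.2Δ_oct = -1.2 × 14780 = -17736 cm⁻¹.
Tetrahedral e^4 t2^4 gives -0.8Δₜ = -0.8 × (4/9) × 14780 = -5255 cm⁻¹.
OSPE = CFSE(oct) − CFSE(tet) = -17736 − (-5255) = -12481 cm⁻¹.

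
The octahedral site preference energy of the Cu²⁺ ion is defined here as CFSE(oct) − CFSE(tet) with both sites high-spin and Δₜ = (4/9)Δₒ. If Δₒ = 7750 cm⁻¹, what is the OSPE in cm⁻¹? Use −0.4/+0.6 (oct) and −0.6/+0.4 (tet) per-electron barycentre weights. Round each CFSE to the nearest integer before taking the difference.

-3272

Cu²⁺: group 11, so d-count = 11 − 2 = 9.
In an octahedral site d⁹ (HS) is t₂g⁶ eg³, giving CFSE(oct) = -0.6Δₒ = -4650 cm⁻¹.
In a tetrahedral site the filling is e⁴ t₂⁵: CFSE(tet) = -0.4Δₜ = -0.4 × (4/9)(7750) = -1378 cm⁻¹.
OSPE = -4650 − (-1378) = -3272 cm⁻¹.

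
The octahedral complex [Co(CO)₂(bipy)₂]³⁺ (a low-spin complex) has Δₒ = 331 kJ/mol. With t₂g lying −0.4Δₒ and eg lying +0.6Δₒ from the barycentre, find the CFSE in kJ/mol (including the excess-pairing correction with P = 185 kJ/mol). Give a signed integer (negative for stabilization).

Ligand charges: 2×(+0) from CO and 2×(+0) from bipy sum to +0; with overall charge +3, Co is +3.
Co³⁺: group 9, so d-count = 9 − 3 = 6.
The d⁶ electrons fill as t₂g⁶ eg⁰.
The orbital stabilization is -2.4Δₒ = -2.4 × 331 = -794 kJ/mol.
High-spin d⁶ would be t₂g⁴ eg² with 1 pair; low-spin has 3, so 2 excess pairs cost +2P = +370 kJ/mol.
Overall CFSE = -794 + 370 = -424 kJ/mol.

-424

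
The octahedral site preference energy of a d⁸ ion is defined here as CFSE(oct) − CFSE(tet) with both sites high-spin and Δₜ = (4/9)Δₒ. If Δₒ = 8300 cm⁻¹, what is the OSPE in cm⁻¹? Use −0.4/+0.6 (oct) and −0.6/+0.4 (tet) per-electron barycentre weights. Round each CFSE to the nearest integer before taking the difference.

Octahedral high-spin t₂g⁶ eg²: CFSE = -1.2 × 8300 = -9960 cm⁻¹.
Tetrahedral e⁴ t₂⁴ gives -0.8Δₜ = -0.8 × (4/9) × 8300 = -2951 cm⁻¹.
OSPE = -9960 − (-2951) = -7009 cm⁻¹.

-7009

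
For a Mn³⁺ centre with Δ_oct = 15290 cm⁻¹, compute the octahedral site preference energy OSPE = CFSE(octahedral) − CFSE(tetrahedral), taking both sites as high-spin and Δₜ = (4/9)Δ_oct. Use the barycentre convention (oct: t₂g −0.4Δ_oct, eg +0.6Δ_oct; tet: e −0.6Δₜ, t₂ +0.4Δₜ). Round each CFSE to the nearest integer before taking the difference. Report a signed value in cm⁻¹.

-6456

Mn³⁺: group 7, so d-count = 7 − 3 = 4.
Octahedral (high-spin): t₂g³ eg¹, CFSE = 3(−0.4) + 1(+0.6) = -0.6Δ_oct = -0.6 × 15290 = -9174 cm⁻¹.
In a tetrahedral site the filling is e² t₂²: CFSE(tet) = -0.4Δₜ = -0.4 × (4/9)(15290) = -2718 cm⁻¹.
Subtracting, OSPE = -9174 − (-2718) = -6456 cm⁻¹.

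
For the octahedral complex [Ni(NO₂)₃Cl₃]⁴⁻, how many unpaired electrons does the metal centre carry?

2

Ligand charges: 3×(-1) from NO₂⁻ and 3×(-1) from Cl⁻ sum to -6; with overall charge -4, Ni is +2.
Ni²⁺: group 10, so d-count = 10 − 2 = 8.
Configuration: t₂g⁶ eg², giving 2 unpaired electrons.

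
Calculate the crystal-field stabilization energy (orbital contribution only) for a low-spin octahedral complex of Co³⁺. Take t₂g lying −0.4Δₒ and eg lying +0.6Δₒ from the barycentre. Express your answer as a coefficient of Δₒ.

-2.4 Δₒ

Co³⁺: group 9, so d-count = 9 − 3 = 6.
Configuration: t₂g⁶ eg⁰.
CFSE = 6(-0.4Δₒ) + 0(0.6Δₒ) = -2.4Δₒ + 0.0Δₒ = -2.4Δₒ.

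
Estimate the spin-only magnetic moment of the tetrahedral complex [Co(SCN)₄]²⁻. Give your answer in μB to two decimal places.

3.87 μB

Each SCN⁻ contributes -1; 4 × (-1) = -4. With overall charge -2, Co is in the +2 oxidation state.
Co is in group 9, so Co²⁺ is d⁷ (9 − 2 = 7).
Tetrahedral fields are weak (Δₜ ≈ 4/9 Δₒ), so electrons fill high-spin.
Configuration: e^4 t2^3 → 3 unpaired electrons.
μ(spin-only) = √[3(3+2)] = √15 ≈ 3.87 μB.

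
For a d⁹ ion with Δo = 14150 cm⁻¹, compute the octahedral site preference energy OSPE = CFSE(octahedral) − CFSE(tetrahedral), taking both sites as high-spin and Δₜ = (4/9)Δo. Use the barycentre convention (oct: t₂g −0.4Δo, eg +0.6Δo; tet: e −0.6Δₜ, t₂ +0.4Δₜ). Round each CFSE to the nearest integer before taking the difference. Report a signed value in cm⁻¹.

-5974

Octahedral (high-spin): t2g^6 e_g^3, CFSE = 6(−0.4) + 3(+0.6) = -0.6Δo = -0.6 × 14150 = -8490 cm⁻¹.
Tetrahedral e^4 t2^5 gives -0.4Δₜ = -0.4 × (4/9) × 14150 = -2516 cm⁻¹.
OSPE = -8490 − (-2516) = -5974 cm⁻¹.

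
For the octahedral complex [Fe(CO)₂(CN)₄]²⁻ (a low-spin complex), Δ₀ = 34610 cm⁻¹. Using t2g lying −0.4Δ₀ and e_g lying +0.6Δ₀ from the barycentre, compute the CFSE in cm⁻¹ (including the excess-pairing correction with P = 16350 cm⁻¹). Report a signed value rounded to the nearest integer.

-50364

Ligand charges: 2×(+0) from CO and 4×(-1) from CN⁻ sum to -4; with overall charge -2, Fe is +2.
Fe is in group 8, so Fe²⁺ is d⁶ (8 − 2 = 6).
Electron filling gives t2g^6 e_g^0.
Orbital CFSE = 6(-0.4) + 0(0.6) = -2.4Δ₀ = -2.4 × 34610 = -83064 cm⁻¹.
Pairing penalty: 3 pairs vs 1 in the high-spin reference → 2 extra × P = 32700 cm⁻¹.
Combining: -83064 + 32700 = -50364 cm⁻¹.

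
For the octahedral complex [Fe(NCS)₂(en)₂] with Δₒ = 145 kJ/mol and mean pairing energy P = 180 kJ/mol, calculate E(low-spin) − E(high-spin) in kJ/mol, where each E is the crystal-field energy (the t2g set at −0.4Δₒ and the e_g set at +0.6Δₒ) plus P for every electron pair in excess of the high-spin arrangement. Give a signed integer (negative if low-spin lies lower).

70

Ligand charges: 2×(-1) from NCS⁻ and 2×(+0) from en sum to -2; with overall charge +0, Fe is +2.
Fe²⁺: group 8, so d-count = 8 − 2 = 6.
High-spin d⁶ fills as t2g^4 e_g^2 with CFSE 4(−0.4) + 2(+0.6) = -0.4Δₒ = -58 kJ/mol.
Low-spin: t2g^6 e_g^0, orbital CFSE = -2.4Δₒ = -348 kJ/mol; plus 2 excess pairs × P = +360 kJ/mol; total 12 kJ/mol.
The difference is 12 − (-58) = 70 kJ/mol, so high-spin lies lower.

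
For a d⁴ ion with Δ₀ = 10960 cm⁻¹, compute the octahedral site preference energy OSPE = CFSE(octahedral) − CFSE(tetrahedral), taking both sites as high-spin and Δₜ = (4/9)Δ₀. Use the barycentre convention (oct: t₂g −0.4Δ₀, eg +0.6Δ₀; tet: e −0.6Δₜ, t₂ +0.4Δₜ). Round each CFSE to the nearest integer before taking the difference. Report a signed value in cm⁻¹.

Octahedral (high-spin): t2g^3 e_g^1, CFSE = 3(−0.4) + 1(+0.6) = -0.6Δ₀ = -0.6 × 10960 = -6576 cm⁻¹.
In a tetrahedral site the filling is e^2 t2^2: CFSE(tet) = -0.4Δₜ = -0.4 × (4/9)(10960) = -1948 cm⁻¹.
OSPE = CFSE(oct) − CFSE(tet) = -6576 − (-1948) = -4628 cm⁻¹.

-4628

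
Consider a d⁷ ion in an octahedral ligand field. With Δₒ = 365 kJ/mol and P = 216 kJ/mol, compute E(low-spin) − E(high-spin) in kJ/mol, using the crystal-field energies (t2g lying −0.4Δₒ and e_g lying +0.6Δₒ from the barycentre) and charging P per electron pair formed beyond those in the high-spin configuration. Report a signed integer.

High-spin d⁷ fills as t2g^5 e_g^2 with CFSE 5(−0.4) + 2(+0.6) = -0.8Δₒ = -292 kJ/mol.
Low-spin: t2g^6 e_g^1, orbital CFSE = -1.8Δₒ = -657 kJ/mol; plus 1 excess pair × P = +216 kJ/mol; total -441 kJ/mol.
The difference is -441 − (-292) = -149 kJ/mol, so low-spin lies lower.

-149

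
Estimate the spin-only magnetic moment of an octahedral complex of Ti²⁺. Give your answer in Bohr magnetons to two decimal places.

2.83 Bohr magnetons

Group 4 minus oxidation state +2 gives a d² configuration for Ti²⁺.
Configuration: t2g^2 e_g^0 → 2 unpaired electrons.
μ(spin-only) = √[2(2+2)] = √8 ≈ 2.83 Bohr magnetons.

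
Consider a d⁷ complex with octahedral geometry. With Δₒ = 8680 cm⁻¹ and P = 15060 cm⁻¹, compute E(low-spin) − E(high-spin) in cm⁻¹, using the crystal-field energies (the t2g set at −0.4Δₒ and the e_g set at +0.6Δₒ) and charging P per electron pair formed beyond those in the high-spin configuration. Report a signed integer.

6380

High-spin: t2g^5 e_g^2, CFSE = -0.8Δₒ = -6944 cm⁻¹.
Low-spin: t2g^6 e_g^1, orbital CFSE = -1.8Δₒ = -15624 cm⁻¹; plus 1 excess pair × P = +15060 cm⁻¹; total -564 cm⁻¹.
E(LS) − E(HS) = -564 − (-6944) = 6380 cm⁻¹.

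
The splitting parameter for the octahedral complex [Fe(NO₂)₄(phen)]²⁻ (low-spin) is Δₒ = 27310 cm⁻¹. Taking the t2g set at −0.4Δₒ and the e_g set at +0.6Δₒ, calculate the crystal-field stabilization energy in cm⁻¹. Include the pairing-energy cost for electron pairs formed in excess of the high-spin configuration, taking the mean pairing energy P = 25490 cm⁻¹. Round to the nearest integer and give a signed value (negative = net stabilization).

Ligand charges: 4×(-1) from NO₂⁻ and 1×(+0) from phen sum to -4; with overall charge -2, Fe is +2.
Fe sits in group 8; removing 2 electrons leaves Fe²⁺ with 8 − 2 = 6 d electrons.
Configuration: t2g^6 e_g^0.
CFSE(orbital) = 6×(-0.4Δₒ) + 0×(0.6Δₒ) = -2.4Δₒ; with Δₒ = 27310 cm⁻¹ that is -65544 cm⁻¹.
Pairing penalty: 3 pairs vs 1 in the high-spin reference → 2 extra × P = 50980 cm⁻¹.
Overall CFSE = -65544 + 50980 = -14564 cm⁻¹.

-14564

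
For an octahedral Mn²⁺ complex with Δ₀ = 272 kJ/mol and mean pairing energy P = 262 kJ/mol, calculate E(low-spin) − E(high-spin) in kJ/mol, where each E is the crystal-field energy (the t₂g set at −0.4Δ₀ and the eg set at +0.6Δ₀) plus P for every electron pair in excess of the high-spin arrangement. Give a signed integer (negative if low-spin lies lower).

-20

Mn is in group 7, so Mn²⁺ is d⁵ (7 − 2 = 5).
High-spin d⁵ fills as t₂g³ eg² with CFSE 3(−0.4) + 2(+0.6) = 0.0Δ₀ = 0 kJ/mol.
Low-spin t₂g⁵ eg⁰ gives -2.0Δ₀ = -544 kJ/mol, but forming 2 extra pairs costs 2P = 524 kJ/mol, so E(LS) = -544 + 524 = -20 kJ/mol.
E(LS) − E(HS) = -20 − (0) = -20 kJ/mol.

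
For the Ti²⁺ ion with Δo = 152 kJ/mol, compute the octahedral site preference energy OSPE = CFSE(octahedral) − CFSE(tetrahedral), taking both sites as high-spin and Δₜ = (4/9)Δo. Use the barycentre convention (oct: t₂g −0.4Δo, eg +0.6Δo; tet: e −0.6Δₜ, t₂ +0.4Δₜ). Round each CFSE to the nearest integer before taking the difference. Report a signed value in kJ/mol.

-41

Ti²⁺: group 4, so d-count = 4 − 2 = 2.
Octahedral (high-spin): t2g^2 e_g^0, CFSE = 2(−0.4) + 0(+0.6) = -0.8Δo = -0.8 × 152 = -122 kJ/mol.
In a tetrahedral site the filling is e^2 t2^0: CFSE(tet) = -1.2Δₜ = -1.2 × (4/9)(152) = -81 kJ/mol.
OSPE = CFSE(oct) − CFSE(tet) = -122 − (-81) = -41 kJ/mol.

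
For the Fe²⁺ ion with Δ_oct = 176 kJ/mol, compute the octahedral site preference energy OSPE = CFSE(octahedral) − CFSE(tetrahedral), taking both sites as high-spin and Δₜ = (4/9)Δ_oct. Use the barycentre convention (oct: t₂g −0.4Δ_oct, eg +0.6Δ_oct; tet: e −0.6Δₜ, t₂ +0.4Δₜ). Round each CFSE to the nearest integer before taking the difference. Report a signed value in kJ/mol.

-23

Fe sits in group 8; removing 2 electrons leaves Fe²⁺ with 8 − 2 = 6 d electrons.
In an octahedral site d⁶ (HS) is t2g^4 e_g^2, giving CFSE(oct) = -0.4Δ_oct = -70 kJ/mol.
Tetrahedral e^3 t2^3 gives -0.6Δₜ = -0.6 × (4/9) × 176 = -47 kJ/mol.
OSPE = -70 − (-47) = -23 kJ/mol.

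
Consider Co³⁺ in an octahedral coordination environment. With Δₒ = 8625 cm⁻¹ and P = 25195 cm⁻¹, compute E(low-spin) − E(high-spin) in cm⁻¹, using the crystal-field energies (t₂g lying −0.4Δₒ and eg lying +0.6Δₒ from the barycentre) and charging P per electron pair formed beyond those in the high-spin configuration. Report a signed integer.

33140

Co is in group 9, so Co³⁺ is d⁶ (9 − 3 = 6).
In the high-spin limit (t₂g⁴ eg²) the orbital term is -0.4Δₒ = -3450 cm⁻¹, with no excess pairing.
For low-spin the configuration is t₂g⁶ eg⁰: orbital energy -2.4 × 8625 = -20700 cm⁻¹, and 2 additional pairs relative to high-spin add 50390 cm⁻¹, giving 29690 cm⁻¹.
The difference is 29690 − (-3450) = 33140 cm⁻¹, so high-spin lies lower.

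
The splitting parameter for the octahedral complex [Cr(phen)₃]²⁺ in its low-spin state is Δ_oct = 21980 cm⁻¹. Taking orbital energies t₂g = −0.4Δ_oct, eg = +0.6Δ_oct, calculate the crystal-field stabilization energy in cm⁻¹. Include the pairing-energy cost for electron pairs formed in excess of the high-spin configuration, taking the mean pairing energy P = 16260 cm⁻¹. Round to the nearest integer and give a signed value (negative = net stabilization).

-18908

phen is neutral, so the +2 overall charge sits on Cr: oxidation state +2.
Cr sits in group 6; removing 2 electrons leaves Cr²⁺ with 6 − 2 = 4 d electrons.
The d⁴ electrons fill as t₂g⁴ eg⁰.
The orbital stabilization is -1.6Δ_oct = -1.6 × 21980 = -35168 cm⁻¹.
High-spin d⁴ would be t₂g³ eg¹ with 0 pairs; low-spin has 1, so 1 excess pair costs +1P = +16260 cm⁻¹.
Overall CFSE = -35168 + 16260 = -18908 cm⁻¹.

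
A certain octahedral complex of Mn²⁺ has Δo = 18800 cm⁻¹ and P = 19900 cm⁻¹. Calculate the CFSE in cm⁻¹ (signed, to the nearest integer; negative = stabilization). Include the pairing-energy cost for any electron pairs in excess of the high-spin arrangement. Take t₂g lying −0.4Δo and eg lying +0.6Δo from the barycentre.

Mn is in group 7, so Mn²⁺ is d⁵ (7 − 2 = 5).
Δo < P, so pairing is avoided: the ground state is high-spin.
Filling d⁵ accordingly: t₂g³ eg².
Orbital CFSE = 0.0Δo = 0.0 × 18800 = 0 cm⁻¹.
High-spin has no excess pairs, so no pairing correction applies.

0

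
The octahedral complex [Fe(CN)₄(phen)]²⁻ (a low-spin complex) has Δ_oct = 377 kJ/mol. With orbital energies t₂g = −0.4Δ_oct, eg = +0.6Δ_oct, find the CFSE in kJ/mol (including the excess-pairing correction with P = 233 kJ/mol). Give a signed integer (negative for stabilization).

-439

Ligand charges: 4×(-1) from CN⁻ and 1×(+0) from phen sum to -4; with overall charge -2, Fe is +2.
Group 8 minus oxidation state +2 gives a d⁶ configuration for Fe²⁺.
Electron filling gives t₂g⁶ eg⁰.
Orbital CFSE = 6(-0.4) + 0(0.6) = -2.4Δ_oct = -2.4 × 377 = -905 kJ/mol.
High-spin d⁶ would be t₂g⁴ eg² with 1 pair; low-spin has 3, so 2 excess pairs cost +2P = +466 kJ/mol.
Combining: -905 + 466 = -439 kJ/mol.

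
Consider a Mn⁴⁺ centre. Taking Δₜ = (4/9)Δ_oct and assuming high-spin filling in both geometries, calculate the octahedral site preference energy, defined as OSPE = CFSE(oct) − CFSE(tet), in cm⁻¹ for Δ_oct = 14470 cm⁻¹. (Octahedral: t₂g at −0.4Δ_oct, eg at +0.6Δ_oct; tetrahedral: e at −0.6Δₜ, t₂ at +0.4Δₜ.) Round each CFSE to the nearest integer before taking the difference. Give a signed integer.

Mn is in group 7, so Mn⁴⁺ is d³ (7 − 4 = 3).
Octahedral high-spin t₂g³ eg⁰: CFSE = -1.2 × 14470 = -17364 cm⁻¹.
Tetrahedral e² t₂¹ gives -0.8Δₜ = -0.8 × (4/9) × 14470 = -5145 cm⁻¹.
OSPE = CFSE(oct) − CFSE(tet) = -17364 − (-5145) = -12219 cm⁻¹.

-12219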